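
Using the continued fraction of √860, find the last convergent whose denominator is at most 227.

√860 = [29; 3, 14, 3, 58, …] (period length 4).
Convergents:
  p_0/q_0 = 29/1
  p_1/q_1 = 88/3
  p_2/q_2 = 1261/43
  p_3/q_3 = 3871/132
  p_4/q_4 = 225779/7699
q_3 = 132 ≤ 227 < 7699 = q_4, so the answer is 3871/132.

3871/132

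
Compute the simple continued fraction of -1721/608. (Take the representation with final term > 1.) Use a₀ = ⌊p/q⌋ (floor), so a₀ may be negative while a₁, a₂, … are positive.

-1721 = -3·608 + 103
608 = 5·103 + 93
103 = 1·93 + 10
93 = 9·10 + 3
10 = 3·3 + 1
3 = 3·1 + 0  (stop)
So -1721/608 = [-3; 5, 1, 9, 3, 3].

[-3; 5, 1, 9, 3, 3]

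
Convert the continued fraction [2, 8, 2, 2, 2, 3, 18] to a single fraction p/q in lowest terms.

Fold from the inside: start with 18/1.
  3 + 1/18 = 55/18
  2 + 18/55 = 128/55
  2 + 55/128 = 311/128
  2 + 128/311 = 750/311
  8 + 311/750 = 6311/750
  2 + 750/6311 = 13372/6311

13372/6311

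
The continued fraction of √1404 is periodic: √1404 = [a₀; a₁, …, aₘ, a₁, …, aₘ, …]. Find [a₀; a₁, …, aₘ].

[37; 2, 7, 1, 4, 1, 7, 2, 74]

a₀ = ⌊√1404⌋ = 37.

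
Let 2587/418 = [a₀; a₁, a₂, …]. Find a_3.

2587 = 6·418 + 79   →  a_0 = 6
418 = 5·79 + 23   →  a_1 = 5
79 = 3·23 + 10   →  a_2 = 3
23 = 2·10 + 3   →  a_3 = 2

2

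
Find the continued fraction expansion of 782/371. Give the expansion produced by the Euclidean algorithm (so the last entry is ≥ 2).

[2; 9, 3, 1, 1, 1, 3]

782 = 2·371 + 40
371 = 9·40 + 11
40 = 3·11 + 7
11 = 1·7 + 4
7 = 1·4 + 3
4 = 1·3 + 1
3 = 3·1 + 0  (stop)
So 782/371 = [2; 9, 3, 1, 1, 1, 3].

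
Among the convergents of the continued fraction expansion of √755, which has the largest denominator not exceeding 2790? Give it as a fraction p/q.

√755 = [27; 2, 10, 2, 54, …] (period length 4).
Convergents:
  p_0/q_0 = 27/1
  p_1/q_1 = 55/2
  p_2/q_2 = 577/21
  p_3/q_3 = 1209/44
  p_4/q_4 = 65863/2397
  p_5/q_5 = 132935/4838
q_4 = 2397 ≤ 2790 < 4838 = q_5, so the answer is 65863/2397.

65863/2397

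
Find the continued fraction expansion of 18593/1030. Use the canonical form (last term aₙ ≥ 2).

[18; 19, 2, 3, 3, 2]

18593 = 18×1030 + 53
1030 = 19×53 + 23
53 = 2×23 + 7
23 = 3×7 + 2
7 = 3×2 + 1
2 = 2×1 + 0  (stop)
So 18593/1030 = [18; 19, 2, 3, 3, 2].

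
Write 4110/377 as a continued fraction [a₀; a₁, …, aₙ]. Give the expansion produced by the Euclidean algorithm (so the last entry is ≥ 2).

4110 = 10*377 + 340
377 = 1*340 + 37
340 = 9*37 + 7
37 = 5*7 + 2
7 = 3*2 + 1
2 = 2*1 + 0  (stop)
So 4110/377 = [10; 1, 9, 5, 3, 2].

[10; 1, 9, 5, 3, 2]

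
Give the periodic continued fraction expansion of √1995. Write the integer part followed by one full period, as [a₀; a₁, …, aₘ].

a₀ = ⌊√1995⌋ = 44.
With m₀=0, d₀=1 and mₖ₊₁ = dₖaₖ − mₖ, dₖ₊₁ = (n − mₖ₊₁²)/dₖ, aₖ₊₁ = ⌊(a₀+mₖ₊₁)/dₖ₊₁⌋:
  k=1: m=44, d=59, a=1
  k=2: m=15, d=30, a=1
  k=3: m=15, d=59, a=1
  k=4: m=44, d=1, a=88
d=1 and a=2a₀=88 at k=4, so the next step gives (m, d) = (44, 59) again — its k=1 value — and the period has length 4.

[44; 1, 1, 1, 88]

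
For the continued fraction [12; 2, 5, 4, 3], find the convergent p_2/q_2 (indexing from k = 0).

Using pₖ = aₖpₖ₋₁ + pₖ₋₂, qₖ = aₖqₖ₋₁ + qₖ₋₂ (with p₋₁=1, p₋₂=0, q₋₁=0, q₋₂=1):
  k=0: a=12, p=12, q=1
  k=1: a=2, p=25, q=2
  k=2: a=5, p=137, q=11

137/11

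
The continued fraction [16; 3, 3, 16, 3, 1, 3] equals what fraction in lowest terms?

Fold from the inside: start with 3/1.
  1 + 1/3 = 4/3
  3 + 3/4 = 15/4
  16 + 4/15 = 244/15
  3 + 15/244 = 747/244
  3 + 244/747 = 2485/747
  16 + 747/2485 = 40507/2485

40507/2485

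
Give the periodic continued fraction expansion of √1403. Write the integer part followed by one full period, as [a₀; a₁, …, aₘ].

[37; 2, 5, 3, 1, 3, 5, 2, 74]

a₀ = ⌊√1403⌋ = 37.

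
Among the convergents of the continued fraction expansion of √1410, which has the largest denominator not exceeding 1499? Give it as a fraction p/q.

√1410 = [37; 1, 1, 4, 1, 1, 74, …] (period length 6).
Convergents:
  p_0/q_0 = 37/1
  p_1/q_1 = 38/1
  p_2/q_2 = 75/2
  p_3/q_3 = 338/9
  p_4/q_4 = 413/11
  p_5/q_5 = 751/20
  p_6/q_6 = 55987/1491
  p_7/q_7 = 56738/1511
q_6 = 1491 ≤ 1499 < 1511 = q_7, so the answer is 55987/1491.

55987/1491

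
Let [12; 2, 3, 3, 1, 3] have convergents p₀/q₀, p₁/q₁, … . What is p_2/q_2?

Using pₖ = aₖpₖ₋₁ + pₖ₋₂, qₖ = aₖqₖ₋₁ + qₖ₋₂ (with p₋₁=1, p₋₂=0, q₋₁=0, q₋₂=1):
  k=0: a=12, p=12, q=1
  k=1: a=2, p=25, q=2
  k=2: a=3, p=87, q=7

87/7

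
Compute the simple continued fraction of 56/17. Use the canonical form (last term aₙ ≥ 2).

56 = 3·17 + 5
17 = 3·5 + 2
5 = 2·2 + 1
2 = 2·1 + 0  (stop)
So 56/17 = [3; 3, 2, 2].

[3; 3, 2, 2]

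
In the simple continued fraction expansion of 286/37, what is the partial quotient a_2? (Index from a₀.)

286 = 7·37 + 27   →  a_0 = 7
37 = 1·27 + 10   →  a_1 = 1
27 = 2·10 + 7   →  a_2 = 2

2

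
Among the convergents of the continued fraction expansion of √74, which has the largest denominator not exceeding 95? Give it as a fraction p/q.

√74 = [8; 1, 1, 1, 1, 16, …] (period length 5).
Convergents:
  p_0/q_0 = 8/1
  p_1/q_1 = 9/1
  p_2/q_2 = 17/2
  p_3/q_3 = 26/3
  p_4/q_4 = 43/5
  p_5/q_5 = 714/83
  p_6/q_6 = 757/88
  p_7/q_7 = 1471/171
q_6 = 88 ≤ 95 < 171 = q_7, so the answer is 757/88.

757/88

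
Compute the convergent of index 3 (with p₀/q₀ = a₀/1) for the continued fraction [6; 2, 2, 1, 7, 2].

45/7

Using pₖ = aₖpₖ₋₁ + pₖ₋₂, qₖ = aₖqₖ₋₁ + qₖ₋₂ (with p₋₁=1, p₋₂=0, q₋₁=0, q₋₂=1):
  k=0: a=6, p=6, q=1
  k=1: a=2, p=13, q=2
  k=2: a=2, p=32, q=5
  k=3: a=1, p=45, q=7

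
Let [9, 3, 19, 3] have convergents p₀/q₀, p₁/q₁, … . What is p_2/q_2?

541/58

Using pₖ = aₖpₖ₋₁ + pₖ₋₂, qₖ = aₖqₖ₋₁ + qₖ₋₂ (with p₋₁=1, p₋₂=0, q₋₁=0, q₋₂=1):
  k=0: a=9, p=9, q=1
  k=1: a=3, p=28, q=3
  k=2: a=19, p=541, q=58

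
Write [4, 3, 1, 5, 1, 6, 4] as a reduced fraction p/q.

Using pₖ = aₖpₖ₋₁ + pₖ₋₂ and qₖ = aₖqₖ₋₁ + qₖ₋₂:
  k=0: a=4, p=4, q=1
  k=1: a=3, p=13, q=3
  k=2: a=1, p=17, q=4
  k=3: a=5, p=98, q=23
  k=4: a=1, p=115, q=27
  k=5: a=6, p=788, q=185
  k=6: a=4, p=3267, q=767

3267/767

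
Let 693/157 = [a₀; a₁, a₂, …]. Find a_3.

2

693 = 4·157 + 65   →  a_0 = 4
157 = 2·65 + 27   →  a_1 = 2
65 = 2·27 + 11   →  a_2 = 2
27 = 2·11 + 5   →  a_3 = 2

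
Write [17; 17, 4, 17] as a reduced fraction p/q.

20299/1190

Using pₖ = aₖpₖ₋₁ + pₖ₋₂ and qₖ = aₖqₖ₋₁ + qₖ₋₂:
  k=0: a=17, p=17, q=1
  k=1: a=17, p=290, q=17
  k=2: a=4, p=1177, q=69
  k=3: a=17, p=20299, q=1190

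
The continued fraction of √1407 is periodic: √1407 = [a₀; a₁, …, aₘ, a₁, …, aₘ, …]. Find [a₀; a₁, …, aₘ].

[37; 1, 1, 24, 1, 1, 74]

a₀ = ⌊√1407⌋ = 37.
With m₀=0, d₀=1 and mₖ₊₁ = dₖaₖ − mₖ, dₖ₊₁ = (n − mₖ₊₁²)/dₖ, aₖ₊₁ = ⌊(a₀+mₖ₊₁)/dₖ₊₁⌋:
  k=1: m=37, d=38, a=1
  k=2: m=1, d=37, a=1
  k=3: m=36, d=3, a=24
  k=4: m=36, d=37, a=1
  k=5: m=1, d=38, a=1
  k=6: m=37, d=1, a=74
d=1 and a=2a₀=74 at k=6, so the next step gives (m, d) = (37, 38) again — its k=1 value — and the period has length 6.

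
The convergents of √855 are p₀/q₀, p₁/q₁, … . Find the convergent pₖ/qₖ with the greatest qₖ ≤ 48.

√855 = [29; 4, 6, 4, 58, …] (period length 4).
Convergents:
  p_0/q_0 = 29/1
  p_1/q_1 = 117/4
  p_2/q_2 = 731/25
  p_3/q_3 = 3041/104
q_2 = 25 ≤ 48 < 104 = q_3, so the answer is 731/25.

731/25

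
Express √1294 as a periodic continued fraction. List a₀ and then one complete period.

a₀ = ⌊√1294⌋ = 35.
With m₀=0, d₀=1 and mₖ₊₁ = dₖaₖ − mₖ, dₖ₊₁ = (n − mₖ₊₁²)/dₖ, aₖ₊₁ = ⌊(a₀+mₖ₊₁)/dₖ₊₁⌋:
  k=1: m=35, d=69, a=1
  k=2: m=34, d=2, a=34
  k=3: m=34, d=69, a=1
  k=4: m=35, d=1, a=70
d=1 and a=2a₀=70 at k=4, so the next step gives (m, d) = (35, 69) again — its k=1 value — and the period has length 4.

[35; 1, 34, 1, 70]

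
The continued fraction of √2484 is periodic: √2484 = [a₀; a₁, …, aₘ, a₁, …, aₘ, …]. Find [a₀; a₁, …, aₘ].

a₀ = ⌊√2484⌋ = 49.

[49; 1, 5, 4, 5, 1, 98]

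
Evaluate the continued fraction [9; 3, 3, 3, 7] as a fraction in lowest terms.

Fold from the inside: start with 7/1.
  3 + 1/7 = 22/7
  3 + 7/22 = 73/22
  3 + 22/73 = 241/73
  9 + 73/241 = 2242/241

2242/241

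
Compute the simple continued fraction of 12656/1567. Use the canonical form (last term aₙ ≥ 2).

12656 = 8*1567 + 120
1567 = 13*120 + 7
120 = 17*7 + 1
7 = 7*1 + 0  (stop)
So 12656/1567 = [8; 13, 17, 7].

[8; 13, 17, 7]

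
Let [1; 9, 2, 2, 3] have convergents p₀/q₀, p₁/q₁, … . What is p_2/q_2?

21/19

Using pₖ = aₖpₖ₋₁ + pₖ₋₂, qₖ = aₖqₖ₋₁ + qₖ₋₂ (with p₋₁=1, p₋₂=0, q₋₁=0, q₋₂=1):
  k=0: a=1, p=1, q=1
  k=1: a=9, p=10, q=9
  k=2: a=2, p=21, q=19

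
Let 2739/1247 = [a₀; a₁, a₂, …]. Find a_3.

7

2739 = 2·1247 + 245   →  a_0 = 2
1247 = 5·245 + 22   →  a_1 = 5
245 = 11·22 + 3   →  a_2 = 11
22 = 7·3 + 1   →  a_3 = 7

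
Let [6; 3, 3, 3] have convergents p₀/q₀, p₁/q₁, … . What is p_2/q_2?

63/10

Using pₖ = aₖpₖ₋₁ + pₖ₋₂, qₖ = aₖqₖ₋₁ + qₖ₋₂ (with p₋₁=1, p₋₂=0, q₋₁=0, q₋₂=1):
  k=0: a=6, p=6, q=1
  k=1: a=3, p=19, q=3
  k=2: a=3, p=63, q=10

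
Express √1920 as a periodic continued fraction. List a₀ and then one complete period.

[43; 1, 4, 2, 21, 2, 4, 1, 86]

a₀ = ⌊√1920⌋ = 43.
With m₀=0, d₀=1 and mₖ₊₁ = dₖaₖ − mₖ, dₖ₊₁ = (n − mₖ₊₁²)/dₖ, aₖ₊₁ = ⌊(a₀+mₖ₊₁)/dₖ₊₁⌋:
  k=1: m=43, d=71, a=1
  k=2: m=28, d=16, a=4
  k=3: m=36, d=39, a=2
  k=4: m=42, d=4, a=21
  k=5: m=42, d=39, a=2
  k=6: m=36, d=16, a=4
  k=7: m=28, d=71, a=1
  k=8: m=43, d=1, a=86
d=1 and a=2a₀=86 at k=8, so the next step gives (m, d) = (43, 71) again — its k=1 value — and the period has length 8.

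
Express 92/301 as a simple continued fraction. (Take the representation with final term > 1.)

[0; 3, 3, 1, 2, 8]

92 = 0*301 + 92
301 = 3*92 + 25
92 = 3*25 + 17
25 = 1*17 + 8
17 = 2*8 + 1
8 = 8*1 + 0  (stop)
So 92/301 = [0; 3, 3, 1, 2, 8].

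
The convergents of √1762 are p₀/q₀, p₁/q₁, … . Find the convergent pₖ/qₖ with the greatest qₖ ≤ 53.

√1762 = [41; 1, 40, 1, 82, …] (period length 4).
Convergents:
  p_0/q_0 = 41/1
  p_1/q_1 = 42/1
  p_2/q_2 = 1721/41
  p_3/q_3 = 1763/42
  p_4/q_4 = 146287/3485
q_3 = 42 ≤ 53 < 3485 = q_4, so the answer is 1763/42.

1763/42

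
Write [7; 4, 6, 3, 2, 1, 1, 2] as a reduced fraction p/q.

8341/1152

Fold from the inside: start with 2/1.
  1 + 1/2 = 3/2
  1 + 2/3 = 5/3
  2 + 3/5 = 13/5
  3 + 5/13 = 44/13
  6 + 13/44 = 277/44
  4 + 44/277 = 1152/277
  7 + 277/1152 = 8341/1152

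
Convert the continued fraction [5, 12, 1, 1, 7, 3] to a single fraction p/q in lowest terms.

Fold from the inside: start with 3/1.
  7 + 1/3 = 22/3
  1 + 3/22 = 25/22
  1 + 22/25 = 47/25
  12 + 25/47 = 589/47
  5 + 47/589 = 2992/589

2992/589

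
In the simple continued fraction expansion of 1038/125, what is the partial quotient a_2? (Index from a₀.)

3

1038 = 8·125 + 38   →  a_0 = 8
125 = 3·38 + 11   →  a_1 = 3
38 = 3·11 + 5   →  a_2 = 3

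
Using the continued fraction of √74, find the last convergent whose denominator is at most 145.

√74 = [8; 1, 1, 1, 1, 16, …] (period length 5).
Convergents:
  p_0/q_0 = 8/1
  p_1/q_1 = 9/1
  p_2/q_2 = 17/2
  p_3/q_3 = 26/3
  p_4/q_4 = 43/5
  p_5/q_5 = 714/83
  p_6/q_6 = 757/88
  p_7/q_7 = 1471/171
q_6 = 88 ≤ 145 < 171 = q_7, so the answer is 757/88.

757/88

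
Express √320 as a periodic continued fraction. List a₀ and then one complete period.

[17; 1, 7, 1, 34]

a₀ = ⌊√320⌋ = 17.
With m₀=0, d₀=1 and mₖ₊₁ = dₖaₖ − mₖ, dₖ₊₁ = (n − mₖ₊₁²)/dₖ, aₖ₊₁ = ⌊(a₀+mₖ₊₁)/dₖ₊₁⌋:
  k=1: m=17, d=31, a=1
  k=2: m=14, d=4, a=7
  k=3: m=14, d=31, a=1
  k=4: m=17, d=1, a=34
d=1 and a=2a₀=34 at k=4, so the next step gives (m, d) = (17, 31) again — its k=1 value — and the period has length 4.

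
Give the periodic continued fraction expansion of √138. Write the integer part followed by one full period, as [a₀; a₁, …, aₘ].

a₀ = ⌊√138⌋ = 11.
With m₀=0, d₀=1 and mₖ₊₁ = dₖaₖ − mₖ, dₖ₊₁ = (n − mₖ₊₁²)/dₖ, aₖ₊₁ = ⌊(a₀+mₖ₊₁)/dₖ₊₁⌋:
  k=1: m=11, d=17, a=1
  k=2: m=6, d=6, a=2
  k=3: m=6, d=17, a=1
  k=4: m=11, d=1, a=22
d=1 and a=2a₀=22 at k=4, so the next step gives (m, d) = (11, 17) again — its k=1 value — and the period has length 4.

[11; 1, 2, 1, 22]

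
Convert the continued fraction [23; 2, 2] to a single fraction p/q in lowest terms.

Using pₖ = aₖpₖ₋₁ + pₖ₋₂ and qₖ = aₖqₖ₋₁ + qₖ₋₂:
  k=0: a=23, p=23, q=1
  k=1: a=2, p=47, q=2
  k=2: a=2, p=117, q=5

117/5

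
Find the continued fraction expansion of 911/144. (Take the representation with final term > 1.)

[6; 3, 15, 1, 2]

911 = 6·144 + 47
144 = 3·47 + 3
47 = 15·3 + 2
3 = 1·2 + 1
2 = 2·1 + 0  (stop)
So 911/144 = [6; 3, 15, 1, 2].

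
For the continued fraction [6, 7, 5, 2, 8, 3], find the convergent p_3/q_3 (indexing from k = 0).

Using pₖ = aₖpₖ₋₁ + pₖ₋₂, qₖ = aₖqₖ₋₁ + qₖ₋₂ (with p₋₁=1, p₋₂=0, q₋₁=0, q₋₂=1):
  k=0: a=6, p=6, q=1
  k=1: a=7, p=43, q=7
  k=2: a=5, p=221, q=36
  k=3: a=2, p=485, q=79

485/79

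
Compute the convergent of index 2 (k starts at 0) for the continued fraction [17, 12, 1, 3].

Using pₖ = aₖpₖ₋₁ + pₖ₋₂, qₖ = aₖqₖ₋₁ + qₖ₋₂ (with p₋₁=1, p₋₂=0, q₋₁=0, q₋₂=1):
  k=0: a=17, p=17, q=1
  k=1: a=12, p=205, q=12
  k=2: a=1, p=222, q=13

222/13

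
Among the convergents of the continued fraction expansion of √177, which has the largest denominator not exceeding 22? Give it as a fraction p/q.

√177 = [13; 3, 3, 2, 8, 2, 3, 3, 26, …] (period length 8).
Convergents:
  p_0/q_0 = 13/1
  p_1/q_1 = 40/3
  p_2/q_2 = 133/10
  p_3/q_3 = 306/23
q_2 = 10 ≤ 22 < 23 = q_3, so the answer is 133/10.

133/10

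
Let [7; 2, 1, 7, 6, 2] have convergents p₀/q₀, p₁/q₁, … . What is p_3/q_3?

169/23

Using pₖ = aₖpₖ₋₁ + pₖ₋₂, qₖ = aₖqₖ₋₁ + qₖ₋₂ (with p₋₁=1, p₋₂=0, q₋₁=0, q₋₂=1):
  k=0: a=7, p=7, q=1
  k=1: a=2, p=15, q=2
  k=2: a=1, p=22, q=3
  k=3: a=7, p=169, q=23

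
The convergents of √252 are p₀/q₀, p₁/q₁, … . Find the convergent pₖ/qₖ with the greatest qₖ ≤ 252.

3921/247

√252 = [15; 1, 6, 1, 30, …] (period length 4).
Convergents:
  p_0/q_0 = 15/1
  p_1/q_1 = 16/1
  p_2/q_2 = 111/7
  p_3/q_3 = 127/8
  p_4/q_4 = 3921/247
  p_5/q_5 = 4048/255
q_4 = 247 ≤ 252 < 255 = q_5, so the answer is 3921/247.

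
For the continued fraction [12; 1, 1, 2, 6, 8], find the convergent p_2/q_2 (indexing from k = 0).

Using pₖ = aₖpₖ₋₁ + pₖ₋₂, qₖ = aₖqₖ₋₁ + qₖ₋₂ (with p₋₁=1, p₋₂=0, q₋₁=0, q₋₂=1):
  k=0: a=12, p=12, q=1
  k=1: a=1, p=13, q=1
  k=2: a=1, p=25, q=2

25/2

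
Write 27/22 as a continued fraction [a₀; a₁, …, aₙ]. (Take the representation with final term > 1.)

27 = 1·22 + 5
22 = 4·5 + 2
5 = 2·2 + 1
2 = 2·1 + 0  (stop)
So 27/22 = [1; 4, 2, 2].

[1; 4, 2, 2]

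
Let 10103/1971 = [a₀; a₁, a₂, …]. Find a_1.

7

10103 = 5·1971 + 248   →  a_0 = 5
1971 = 7·248 + 235   →  a_1 = 7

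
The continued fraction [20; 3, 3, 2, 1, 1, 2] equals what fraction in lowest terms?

Fold from the inside: start with 2/1.
  1 + 1/2 = 3/2
  1 + 2/3 = 5/3
  2 + 3/5 = 13/5
  3 + 5/13 = 44/13
  3 + 13/44 = 145/44
  20 + 44/145 = 2944/145

2944/145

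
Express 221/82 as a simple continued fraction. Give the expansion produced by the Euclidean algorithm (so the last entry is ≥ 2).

[2; 1, 2, 3, 1, 1, 3]

221 = 2*82 + 57
82 = 1*57 + 25
57 = 2*25 + 7
25 = 3*7 + 4
7 = 1*4 + 3
4 = 1*3 + 1
3 = 3*1 + 0  (stop)
So 221/82 = [2; 1, 2, 3, 1, 1, 3].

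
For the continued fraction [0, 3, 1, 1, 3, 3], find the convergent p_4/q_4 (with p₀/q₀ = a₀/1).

Using pₖ = aₖpₖ₋₁ + pₖ₋₂, qₖ = aₖqₖ₋₁ + qₖ₋₂ (with p₋₁=1, p₋₂=0, q₋₁=0, q₋₂=1):
  k=0: a=0, p=0, q=1
  k=1: a=3, p=1, q=3
  k=2: a=1, p=1, q=4
  k=3: a=1, p=2, q=7
  k=4: a=3, p=7, q=25

7/25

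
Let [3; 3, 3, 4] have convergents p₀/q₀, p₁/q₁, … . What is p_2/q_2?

33/10

Using pₖ = aₖpₖ₋₁ + pₖ₋₂, qₖ = aₖqₖ₋₁ + qₖ₋₂ (with p₋₁=1, p₋₂=0, q₋₁=0, q₋₂=1):
  k=0: a=3, p=3, q=1
  k=1: a=3, p=10, q=3
  k=2: a=3, p=33, q=10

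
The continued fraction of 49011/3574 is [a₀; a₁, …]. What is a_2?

49011 = 13·3574 + 2549   →  a_0 = 13
3574 = 1·2549 + 1025   →  a_1 = 1
2549 = 2·1025 + 499   →  a_2 = 2

2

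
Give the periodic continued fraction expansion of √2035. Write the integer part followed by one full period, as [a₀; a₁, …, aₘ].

[45; 9, 90]

a₀ = ⌊√2035⌋ = 45.
With m₀=0, d₀=1 and mₖ₊₁ = dₖaₖ − mₖ, dₖ₊₁ = (n − mₖ₊₁²)/dₖ, aₖ₊₁ = ⌊(a₀+mₖ₊₁)/dₖ₊₁⌋:
  k=1: m=45, d=10, a=9
  k=2: m=45, d=1, a=90
d=1 and a=2a₀=90 at k=2, so the next step gives (m, d) = (45, 10) again — its k=1 value — and the period has length 2.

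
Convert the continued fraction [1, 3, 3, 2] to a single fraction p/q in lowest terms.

30/23

Using pₖ = aₖpₖ₋₁ + pₖ₋₂ and qₖ = aₖqₖ₋₁ + qₖ₋₂:
  k=0: a=1, p=1, q=1
  k=1: a=3, p=4, q=3
  k=2: a=3, p=13, q=10
  k=3: a=2, p=30, q=23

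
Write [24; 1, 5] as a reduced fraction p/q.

149/6

Using pₖ = aₖpₖ₋₁ + pₖ₋₂ and qₖ = aₖqₖ₋₁ + qₖ₋₂:
  k=0: a=24, p=24, q=1
  k=1: a=1, p=25, q=1
  k=2: a=5, p=149, q=6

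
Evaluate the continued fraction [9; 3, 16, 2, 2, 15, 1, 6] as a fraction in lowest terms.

Fold from the inside: start with 6/1.
  1 + 1/6 = 7/6
  15 + 6/7 = 111/7
  2 + 7/111 = 229/111
  2 + 111/229 = 569/229
  16 + 229/569 = 9333/569
  3 + 569/9333 = 28568/9333
  9 + 9333/28568 = 266445/28568

266445/28568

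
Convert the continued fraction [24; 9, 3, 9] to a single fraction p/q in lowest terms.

Fold from the inside: start with 9/1.
  3 + 1/9 = 28/9
  9 + 9/28 = 261/28
  24 + 28/261 = 6292/261

6292/261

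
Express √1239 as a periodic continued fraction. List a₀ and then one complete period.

[35; 5, 70]

a₀ = ⌊√1239⌋ = 35.
With m₀=0, d₀=1 and mₖ₊₁ = dₖaₖ − mₖ, dₖ₊₁ = (n − mₖ₊₁²)/dₖ, aₖ₊₁ = ⌊(a₀+mₖ₊₁)/dₖ₊₁⌋:
  k=1: m=35, d=14, a=5
  k=2: m=35, d=1, a=70
d=1 and a=2a₀=70 at k=2, so the next step gives (m, d) = (35, 14) again — its k=1 value — and the period has length 2.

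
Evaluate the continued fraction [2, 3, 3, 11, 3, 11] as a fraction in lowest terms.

Using pₖ = aₖpₖ₋₁ + pₖ₋₂ and qₖ = aₖqₖ₋₁ + qₖ₋₂:
  k=0: a=2, p=2, q=1
  k=1: a=3, p=7, q=3
  k=2: a=3, p=23, q=10
  k=3: a=11, p=260, q=113
  k=4: a=3, p=803, q=349
  k=5: a=11, p=9093, q=3952

9093/3952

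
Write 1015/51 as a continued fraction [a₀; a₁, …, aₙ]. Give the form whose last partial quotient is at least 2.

[19; 1, 9, 5]

1015 = 19×51 + 46
51 = 1×46 + 5
46 = 9×5 + 1
5 = 5×1 + 0  (stop)
So 1015/51 = [19; 1, 9, 5].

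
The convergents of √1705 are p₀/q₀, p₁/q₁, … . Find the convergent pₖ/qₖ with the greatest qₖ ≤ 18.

289/7

√1705 = [41; 3, 2, 3, 82, …] (period length 4).
Convergents:
  p_0/q_0 = 41/1
  p_1/q_1 = 124/3
  p_2/q_2 = 289/7
  p_3/q_3 = 991/24
q_2 = 7 ≤ 18 < 24 = q_3, so the answer is 289/7.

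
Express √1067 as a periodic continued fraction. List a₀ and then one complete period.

a₀ = ⌊√1067⌋ = 32.
With m₀=0, d₀=1 and mₖ₊₁ = dₖaₖ − mₖ, dₖ₊₁ = (n − mₖ₊₁²)/dₖ, aₖ₊₁ = ⌊(a₀+mₖ₊₁)/dₖ₊₁⌋:
  k=1: m=32, d=43, a=1
  k=2: m=11, d=22, a=1
  k=3: m=11, d=43, a=1
  k=4: m=32, d=1, a=64
d=1 and a=2a₀=64 at k=4, so the next step gives (m, d) = (32, 43) again — its k=1 value — and the period has length 4.

[32; 1, 1, 1, 64]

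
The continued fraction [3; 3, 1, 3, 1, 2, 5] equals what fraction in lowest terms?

927/284

Using pₖ = aₖpₖ₋₁ + pₖ₋₂ and qₖ = aₖqₖ₋₁ + qₖ₋₂:
  k=0: a=3, p=3, q=1
  k=1: a=3, p=10, q=3
  k=2: a=1, p=13, q=4
  k=3: a=3, p=49, q=15
  k=4: a=1, p=62, q=19
  k=5: a=2, p=173, q=53
  k=6: a=5, p=927, q=284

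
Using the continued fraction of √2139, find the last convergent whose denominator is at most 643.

√2139 = [46; 4, 92, …] (period length 2).
Convergents:
  p_0/q_0 = 46/1
  p_1/q_1 = 185/4
  p_2/q_2 = 17066/369
  p_3/q_3 = 68449/1480
q_2 = 369 ≤ 643 < 1480 = q_3, so the answer is 17066/369.

17066/369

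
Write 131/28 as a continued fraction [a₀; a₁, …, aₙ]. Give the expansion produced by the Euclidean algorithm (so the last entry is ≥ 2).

131 = 4×28 + 19
28 = 1×19 + 9
19 = 2×9 + 1
9 = 9×1 + 0  (stop)
So 131/28 = [4; 1, 2, 9].

[4; 1, 2, 9]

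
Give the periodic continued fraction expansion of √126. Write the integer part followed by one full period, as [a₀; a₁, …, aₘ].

[11; 4, 2, 4, 22]

a₀ = ⌊√126⌋ = 11.
With m₀=0, d₀=1 and mₖ₊₁ = dₖaₖ − mₖ, dₖ₊₁ = (n − mₖ₊₁²)/dₖ, aₖ₊₁ = ⌊(a₀+mₖ₊₁)/dₖ₊₁⌋:
  k=1: m=11, d=5, a=4
  k=2: m=9, d=9, a=2
  k=3: m=9, d=5, a=4
  k=4: m=11, d=1, a=22
d=1 and a=2a₀=22 at k=4, so the next step gives (m, d) = (11, 5) again — its k=1 value — and the period has length 4.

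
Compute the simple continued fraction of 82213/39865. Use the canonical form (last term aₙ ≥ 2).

[2; 16, 18, 8, 17]

82213 = 2·39865 + 2483
39865 = 16·2483 + 137
2483 = 18·137 + 17
137 = 8·17 + 1
17 = 17·1 + 0  (stop)
So 82213/39865 = [2; 16, 18, 8, 17].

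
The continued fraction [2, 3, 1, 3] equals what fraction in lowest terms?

34/15

Fold from the inside: start with 3/1.
  1 + 1/3 = 4/3
  3 + 3/4 = 15/4
  2 + 4/15 = 34/15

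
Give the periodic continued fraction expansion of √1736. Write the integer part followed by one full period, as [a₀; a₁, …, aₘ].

a₀ = ⌊√1736⌋ = 41.
With m₀=0, d₀=1 and mₖ₊₁ = dₖaₖ − mₖ, dₖ₊₁ = (n − mₖ₊₁²)/dₖ, aₖ₊₁ = ⌊(a₀+mₖ₊₁)/dₖ₊₁⌋:
  k=1: m=41, d=55, a=1
  k=2: m=14, d=28, a=1
  k=3: m=14, d=55, a=1
  k=4: m=41, d=1, a=82
d=1 and a=2a₀=82 at k=4, so the next step gives (m, d) = (41, 55) again — its k=1 value — and the period has length 4.

[41; 1, 1, 1, 82]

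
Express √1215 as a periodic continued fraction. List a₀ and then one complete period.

a₀ = ⌊√1215⌋ = 34.
With m₀=0, d₀=1 and mₖ₊₁ = dₖaₖ − mₖ, dₖ₊₁ = (n − mₖ₊₁²)/dₖ, aₖ₊₁ = ⌊(a₀+mₖ₊₁)/dₖ₊₁⌋:
  k=1: m=34, d=59, a=1
  k=2: m=25, d=10, a=5
  k=3: m=25, d=59, a=1
  k=4: m=34, d=1, a=68
d=1 and a=2a₀=68 at k=4, so the next step gives (m, d) = (34, 59) again — its k=1 value — and the period has length 4.

[34; 1, 5, 1, 68]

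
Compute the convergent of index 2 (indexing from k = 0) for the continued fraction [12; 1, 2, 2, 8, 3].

38/3

Using pₖ = aₖpₖ₋₁ + pₖ₋₂, qₖ = aₖqₖ₋₁ + qₖ₋₂ (with p₋₁=1, p₋₂=0, q₋₁=0, q₋₂=1):
  k=0: a=12, p=12, q=1
  k=1: a=1, p=13, q=1
  k=2: a=2, p=38, q=3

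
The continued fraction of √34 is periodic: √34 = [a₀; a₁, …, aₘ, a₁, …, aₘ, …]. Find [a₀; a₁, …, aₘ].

[5; 1, 4, 1, 10]

a₀ = ⌊√34⌋ = 5.
With m₀=0, d₀=1 and mₖ₊₁ = dₖaₖ − mₖ, dₖ₊₁ = (n − mₖ₊₁²)/dₖ, aₖ₊₁ = ⌊(a₀+mₖ₊₁)/dₖ₊₁⌋:
  k=1: m=5, d=9, a=1
  k=2: m=4, d=2, a=4
  k=3: m=4, d=9, a=1
  k=4: m=5, d=1, a=10
d=1 and a=2a₀=10 at k=4, so the next step gives (m, d) = (5, 9) again — its k=1 value — and the period has length 4.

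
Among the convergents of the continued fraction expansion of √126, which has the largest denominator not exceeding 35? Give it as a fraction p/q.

√126 = [11; 4, 2, 4, 22, …] (period length 4).
Convergents:
  p_0/q_0 = 11/1
  p_1/q_1 = 45/4
  p_2/q_2 = 101/9
  p_3/q_3 = 449/40
q_2 = 9 ≤ 35 < 40 = q_3, so the answer is 101/9.

101/9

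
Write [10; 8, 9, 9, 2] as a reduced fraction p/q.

14203/1403

Fold from the inside: start with 2/1.
  9 + 1/2 = 19/2
  9 + 2/19 = 173/19
  8 + 19/173 = 1403/173
  10 + 173/1403 = 14203/1403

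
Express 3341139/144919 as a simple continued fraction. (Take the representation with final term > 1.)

[23; 18, 9, 16, 18, 3]

3341139 = 23×144919 + 8002
144919 = 18×8002 + 883
8002 = 9×883 + 55
883 = 16×55 + 3
55 = 18×3 + 1
3 = 3×1 + 0  (stop)
So 3341139/144919 = [23; 18, 9, 16, 18, 3].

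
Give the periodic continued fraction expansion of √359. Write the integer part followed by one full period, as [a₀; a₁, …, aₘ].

[18; 1, 17, 1, 36]

a₀ = ⌊√359⌋ = 18.
With m₀=0, d₀=1 and mₖ₊₁ = dₖaₖ − mₖ, dₖ₊₁ = (n − mₖ₊₁²)/dₖ, aₖ₊₁ = ⌊(a₀+mₖ₊₁)/dₖ₊₁⌋:
  k=1: m=18, d=35, a=1
  k=2: m=17, d=2, a=17
  k=3: m=17, d=35, a=1
  k=4: m=18, d=1, a=36
d=1 and a=2a₀=36 at k=4, so the next step gives (m, d) = (18, 35) again — its k=1 value — and the period has length 4.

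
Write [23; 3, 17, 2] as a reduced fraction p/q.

Fold from the inside: start with 2/1.
  17 + 1/2 = 35/2
  3 + 2/35 = 107/35
  23 + 35/107 = 2496/107

2496/107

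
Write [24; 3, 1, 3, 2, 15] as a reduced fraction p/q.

Using pₖ = aₖpₖ₋₁ + pₖ₋₂ and qₖ = aₖqₖ₋₁ + qₖ₋₂:
  k=0: a=24, p=24, q=1
  k=1: a=3, p=73, q=3
  k=2: a=1, p=97, q=4
  k=3: a=3, p=364, q=15
  k=4: a=2, p=825, q=34
  k=5: a=15, p=12739, q=525

12739/525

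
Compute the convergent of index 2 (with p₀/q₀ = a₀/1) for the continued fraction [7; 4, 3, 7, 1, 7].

Using pₖ = aₖpₖ₋₁ + pₖ₋₂, qₖ = aₖqₖ₋₁ + qₖ₋₂ (with p₋₁=1, p₋₂=0, q₋₁=0, q₋₂=1):
  k=0: a=7, p=7, q=1
  k=1: a=4, p=29, q=4
  k=2: a=3, p=94, q=13

94/13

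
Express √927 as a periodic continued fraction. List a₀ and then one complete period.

[30; 2, 4, 5, 3, 5, 4, 2, 60]

a₀ = ⌊√927⌋ = 30.
With m₀=0, d₀=1 and mₖ₊₁ = dₖaₖ − mₖ, dₖ₊₁ = (n − mₖ₊₁²)/dₖ, aₖ₊₁ = ⌊(a₀+mₖ₊₁)/dₖ₊₁⌋:
  k=1: m=30, d=27, a=2
  k=2: m=24, d=13, a=4
  k=3: m=28, d=11, a=5
  k=4: m=27, d=18, a=3
  k=5: m=27, d=11, a=5
  k=6: m=28, d=13, a=4
  k=7: m=24, d=27, a=2
  k=8: m=30, d=1, a=60
d=1 and a=2a₀=60 at k=8, so the next step gives (m, d) = (30, 27) again — its k=1 value — and the period has length 8.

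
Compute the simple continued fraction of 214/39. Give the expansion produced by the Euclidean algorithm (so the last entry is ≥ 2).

[5; 2, 19]

214 = 5×39 + 19
39 = 2×19 + 1
19 = 19×1 + 0  (stop)
So 214/39 = [5; 2, 19].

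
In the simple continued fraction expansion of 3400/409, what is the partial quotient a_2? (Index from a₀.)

5

3400 = 8·409 + 128   →  a_0 = 8
409 = 3·128 + 25   →  a_1 = 3
128 = 5·25 + 3   →  a_2 = 5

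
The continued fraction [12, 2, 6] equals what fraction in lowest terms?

162/13

Fold from the inside: start with 6/1.
  2 + 1/6 = 13/6
  12 + 6/13 = 162/13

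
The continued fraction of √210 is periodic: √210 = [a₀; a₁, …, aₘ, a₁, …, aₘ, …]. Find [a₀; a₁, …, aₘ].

[14; 2, 28]

a₀ = ⌊√210⌋ = 14.
With m₀=0, d₀=1 and mₖ₊₁ = dₖaₖ − mₖ, dₖ₊₁ = (n − mₖ₊₁²)/dₖ, aₖ₊₁ = ⌊(a₀+mₖ₊₁)/dₖ₊₁⌋:
  k=1: m=14, d=14, a=2
  k=2: m=14, d=1, a=28
d=1 and a=2a₀=28 at k=2, so the next step gives (m, d) = (14, 14) again — its k=1 value — and the period has length 2.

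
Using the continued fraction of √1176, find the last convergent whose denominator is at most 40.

√1176 = [34; 3, 2, 2, 2, 3, 68, …] (period length 6).
Convergents:
  p_0/q_0 = 34/1
  p_1/q_1 = 103/3
  p_2/q_2 = 240/7
  p_3/q_3 = 583/17
  p_4/q_4 = 1406/41
q_3 = 17 ≤ 40 < 41 = q_4, so the answer is 583/17.

583/17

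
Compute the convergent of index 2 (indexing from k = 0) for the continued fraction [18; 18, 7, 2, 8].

Using pₖ = aₖpₖ₋₁ + pₖ₋₂, qₖ = aₖqₖ₋₁ + qₖ₋₂ (with p₋₁=1, p₋₂=0, q₋₁=0, q₋₂=1):
  k=0: a=18, p=18, q=1
  k=1: a=18, p=325, q=18
  k=2: a=7, p=2293, q=127

2293/127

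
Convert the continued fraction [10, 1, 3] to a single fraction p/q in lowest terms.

43/4

Using pₖ = aₖpₖ₋₁ + pₖ₋₂ and qₖ = aₖqₖ₋₁ + qₖ₋₂:
  k=0: a=10, p=10, q=1
  k=1: a=1, p=11, q=1
  k=2: a=3, p=43, q=4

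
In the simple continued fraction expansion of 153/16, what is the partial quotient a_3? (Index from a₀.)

3

153 = 9·16 + 9   →  a_0 = 9
16 = 1·9 + 7   →  a_1 = 1
9 = 1·7 + 2   →  a_2 = 1
7 = 3·2 + 1   →  a_3 = 3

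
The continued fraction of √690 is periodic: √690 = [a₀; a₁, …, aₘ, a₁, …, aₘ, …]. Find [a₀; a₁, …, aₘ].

a₀ = ⌊√690⌋ = 26.
With m₀=0, d₀=1 and mₖ₊₁ = dₖaₖ − mₖ, dₖ₊₁ = (n − mₖ₊₁²)/dₖ, aₖ₊₁ = ⌊(a₀+mₖ₊₁)/dₖ₊₁⌋:
  k=1: m=26, d=14, a=3
  k=2: m=16, d=31, a=1
  k=3: m=15, d=15, a=2
  k=4: m=15, d=31, a=1
  k=5: m=16, d=14, a=3
  k=6: m=26, d=1, a=52
d=1 and a=2a₀=52 at k=6, so the next step gives (m, d) = (26, 14) again — its k=1 value — and the period has length 6.

[26; 3, 1, 2, 1, 3, 52]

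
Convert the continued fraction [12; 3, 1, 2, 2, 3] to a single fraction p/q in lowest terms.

Fold from the inside: start with 3/1.
  2 + 1/3 = 7/3
  2 + 3/7 = 17/7
  1 + 7/17 = 24/17
  3 + 17/24 = 89/24
  12 + 24/89 = 1092/89

1092/89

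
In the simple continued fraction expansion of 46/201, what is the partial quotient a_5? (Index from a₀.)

46 = 0·201 + 46   →  a_0 = 0
201 = 4·46 + 17   →  a_1 = 4
46 = 2·17 + 12   →  a_2 = 2
17 = 1·12 + 5   →  a_3 = 1
12 = 2·5 + 2   →  a_4 = 2
5 = 2·2 + 1   →  a_5 = 2

2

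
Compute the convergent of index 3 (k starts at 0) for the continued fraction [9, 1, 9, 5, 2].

505/51

Using pₖ = aₖpₖ₋₁ + pₖ₋₂, qₖ = aₖqₖ₋₁ + qₖ₋₂ (with p₋₁=1, p₋₂=0, q₋₁=0, q₋₂=1):
  k=0: a=9, p=9, q=1
  k=1: a=1, p=10, q=1
  k=2: a=9, p=99, q=10
  k=3: a=5, p=505, q=51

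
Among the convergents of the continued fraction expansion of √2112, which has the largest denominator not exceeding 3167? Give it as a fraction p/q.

√2112 = [45; 1, 21, 1, 90, …] (period length 4).
Convergents:
  p_0/q_0 = 45/1
  p_1/q_1 = 46/1
  p_2/q_2 = 1011/22
  p_3/q_3 = 1057/23
  p_4/q_4 = 96141/2092
  p_5/q_5 = 97198/2115
  p_6/q_6 = 2137299/46507
q_5 = 2115 ≤ 3167 < 46507 = q_6, so the answer is 97198/2115.

97198/2115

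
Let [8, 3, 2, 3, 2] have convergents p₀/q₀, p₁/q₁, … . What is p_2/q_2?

Using pₖ = aₖpₖ₋₁ + pₖ₋₂, qₖ = aₖqₖ₋₁ + qₖ₋₂ (with p₋₁=1, p₋₂=0, q₋₁=0, q₋₂=1):
  k=0: a=8, p=8, q=1
  k=1: a=3, p=25, q=3
  k=2: a=2, p=58, q=7

58/7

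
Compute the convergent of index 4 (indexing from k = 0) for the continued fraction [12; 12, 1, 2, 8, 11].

3829/317

Using pₖ = aₖpₖ₋₁ + pₖ₋₂, qₖ = aₖqₖ₋₁ + qₖ₋₂ (with p₋₁=1, p₋₂=0, q₋₁=0, q₋₂=1):
  k=0: a=12, p=12, q=1
  k=1: a=12, p=145, q=12
  k=2: a=1, p=157, q=13
  k=3: a=2, p=459, q=38
  k=4: a=8, p=3829, q=317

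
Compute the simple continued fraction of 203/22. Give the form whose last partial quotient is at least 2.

[9; 4, 2, 2]

203 = 9*22 + 5
22 = 4*5 + 2
5 = 2*2 + 1
2 = 2*1 + 0  (stop)
So 203/22 = [9; 4, 2, 2].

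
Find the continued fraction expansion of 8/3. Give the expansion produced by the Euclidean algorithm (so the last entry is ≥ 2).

8 = 2×3 + 2
3 = 1×2 + 1
2 = 2×1 + 0  (stop)
So 8/3 = [2; 1, 2].

[2; 1, 2]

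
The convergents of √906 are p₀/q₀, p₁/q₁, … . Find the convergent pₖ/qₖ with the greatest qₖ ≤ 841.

18090/601

√906 = [30; 10, 60, …] (period length 2).
Convergents:
  p_0/q_0 = 30/1
  p_1/q_1 = 301/10
  p_2/q_2 = 18090/601
  p_3/q_3 = 181201/6020
q_2 = 601 ≤ 841 < 6020 = q_3, so the answer is 18090/601.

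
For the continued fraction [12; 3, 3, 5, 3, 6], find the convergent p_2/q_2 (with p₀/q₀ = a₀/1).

123/10

Using pₖ = aₖpₖ₋₁ + pₖ₋₂, qₖ = aₖqₖ₋₁ + qₖ₋₂ (with p₋₁=1, p₋₂=0, q₋₁=0, q₋₂=1):
  k=0: a=12, p=12, q=1
  k=1: a=3, p=37, q=3
  k=2: a=3, p=123, q=10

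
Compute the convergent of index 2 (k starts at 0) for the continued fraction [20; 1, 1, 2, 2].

Using pₖ = aₖpₖ₋₁ + pₖ₋₂, qₖ = aₖqₖ₋₁ + qₖ₋₂ (with p₋₁=1, p₋₂=0, q₋₁=0, q₋₂=1):
  k=0: a=20, p=20, q=1
  k=1: a=1, p=21, q=1
  k=2: a=1, p=41, q=2

41/2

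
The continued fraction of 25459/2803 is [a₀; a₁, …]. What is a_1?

12

25459 = 9·2803 + 232   →  a_0 = 9
2803 = 12·232 + 19   →  a_1 = 12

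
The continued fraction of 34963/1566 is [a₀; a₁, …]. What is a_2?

34963 = 22·1566 + 511   →  a_0 = 22
1566 = 3·511 + 33   →  a_1 = 3
511 = 15·33 + 16   →  a_2 = 15

15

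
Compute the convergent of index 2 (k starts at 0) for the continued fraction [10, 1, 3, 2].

Using pₖ = aₖpₖ₋₁ + pₖ₋₂, qₖ = aₖqₖ₋₁ + qₖ₋₂ (with p₋₁=1, p₋₂=0, q₋₁=0, q₋₂=1):
  k=0: a=10, p=10, q=1
  k=1: a=1, p=11, q=1
  k=2: a=3, p=43, q=4

43/4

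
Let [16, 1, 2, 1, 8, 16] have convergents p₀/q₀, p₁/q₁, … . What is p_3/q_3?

67/4

Using pₖ = aₖpₖ₋₁ + pₖ₋₂, qₖ = aₖqₖ₋₁ + qₖ₋₂ (with p₋₁=1, p₋₂=0, q₋₁=0, q₋₂=1):
  k=0: a=16, p=16, q=1
  k=1: a=1, p=17, q=1
  k=2: a=2, p=50, q=3
  k=3: a=1, p=67, q=4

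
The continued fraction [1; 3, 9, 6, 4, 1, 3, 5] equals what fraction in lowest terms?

Using pₖ = aₖpₖ₋₁ + pₖ₋₂ and qₖ = aₖqₖ₋₁ + qₖ₋₂:
  k=0: a=1, p=1, q=1
  k=1: a=3, p=4, q=3
  k=2: a=9, p=37, q=28
  k=3: a=6, p=226, q=171
  k=4: a=4, p=941, q=712
  k=5: a=1, p=1167, q=883
  k=6: a=3, p=4442, q=3361
  k=7: a=5, p=23377, q=17688

23377/17688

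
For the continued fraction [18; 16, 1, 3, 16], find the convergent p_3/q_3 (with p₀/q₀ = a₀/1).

1210/67

Using pₖ = aₖpₖ₋₁ + pₖ₋₂, qₖ = aₖqₖ₋₁ + qₖ₋₂ (with p₋₁=1, p₋₂=0, q₋₁=0, q₋₂=1):
  k=0: a=18, p=18, q=1
  k=1: a=16, p=289, q=16
  k=2: a=1, p=307, q=17
  k=3: a=3, p=1210, q=67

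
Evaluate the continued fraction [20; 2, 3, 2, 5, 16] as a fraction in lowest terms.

Fold from the inside: start with 16/1.
  5 + 1/16 = 81/16
  2 + 16/81 = 178/81
  3 + 81/178 = 615/178
  2 + 178/615 = 1408/615
  20 + 615/1408 = 28775/1408

28775/1408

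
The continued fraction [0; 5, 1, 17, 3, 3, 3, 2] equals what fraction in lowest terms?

Fold from the inside: start with 2/1.
  3 + 1/2 = 7/2
  3 + 2/7 = 23/7
  3 + 7/23 = 76/23
  17 + 23/76 = 1315/76
  1 + 76/1315 = 1391/1315
  5 + 1315/1391 = 8270/1391
  0 + 1391/8270 = 1391/8270

1391/8270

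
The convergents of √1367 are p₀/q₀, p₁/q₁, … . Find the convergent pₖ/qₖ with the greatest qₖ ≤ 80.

1368/37

√1367 = [36; 1, 35, 1, 72, …] (period length 4).
Convergents:
  p_0/q_0 = 36/1
  p_1/q_1 = 37/1
  p_2/q_2 = 1331/36
  p_3/q_3 = 1368/37
  p_4/q_4 = 99827/2700
q_3 = 37 ≤ 80 < 2700 = q_4, so the answer is 1368/37.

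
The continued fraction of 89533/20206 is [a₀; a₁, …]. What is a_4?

12

89533 = 4·20206 + 8709   →  a_0 = 4
20206 = 2·8709 + 2788   →  a_1 = 2
8709 = 3·2788 + 345   →  a_2 = 3
2788 = 8·345 + 28   →  a_3 = 8
345 = 12·28 + 9   →  a_4 = 12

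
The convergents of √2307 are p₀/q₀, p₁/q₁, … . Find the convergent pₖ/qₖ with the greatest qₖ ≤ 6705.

147600/3073

√2307 = [48; 32, 96, …] (period length 2).
Convergents:
  p_0/q_0 = 48/1
  p_1/q_1 = 1537/32
  p_2/q_2 = 147600/3073
  p_3/q_3 = 4724737/98368
q_2 = 3073 ≤ 6705 < 98368 = q_3, so the answer is 147600/3073.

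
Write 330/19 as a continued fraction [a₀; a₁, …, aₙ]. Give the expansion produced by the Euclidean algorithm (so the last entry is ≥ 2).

330 = 17*19 + 7
19 = 2*7 + 5
7 = 1*5 + 2
5 = 2*2 + 1
2 = 2*1 + 0  (stop)
So 330/19 = [17; 2, 1, 2, 2].

[17; 2, 1, 2, 2]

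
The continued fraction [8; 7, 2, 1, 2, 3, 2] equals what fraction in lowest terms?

3718/457

Using pₖ = aₖpₖ₋₁ + pₖ₋₂ and qₖ = aₖqₖ₋₁ + qₖ₋₂:
  k=0: a=8, p=8, q=1
  k=1: a=7, p=57, q=7
  k=2: a=2, p=122, q=15
  k=3: a=1, p=179, q=22
  k=4: a=2, p=480, q=59
  k=5: a=3, p=1619, q=199
  k=6: a=2, p=3718, q=457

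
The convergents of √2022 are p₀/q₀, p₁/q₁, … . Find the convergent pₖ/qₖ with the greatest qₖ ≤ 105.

√2022 = [44; 1, 28, 1, 88, …] (period length 4).
Convergents:
  p_0/q_0 = 44/1
  p_1/q_1 = 45/1
  p_2/q_2 = 1304/29
  p_3/q_3 = 1349/30
  p_4/q_4 = 120016/2669
q_3 = 30 ≤ 105 < 2669 = q_4, so the answer is 1349/30.

1349/30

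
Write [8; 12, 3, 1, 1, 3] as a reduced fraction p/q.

2481/307

Using pₖ = aₖpₖ₋₁ + pₖ₋₂ and qₖ = aₖqₖ₋₁ + qₖ₋₂:
  k=0: a=8, p=8, q=1
  k=1: a=12, p=97, q=12
  k=2: a=3, p=299, q=37
  k=3: a=1, p=396, q=49
  k=4: a=1, p=695, q=86
  k=5: a=3, p=2481, q=307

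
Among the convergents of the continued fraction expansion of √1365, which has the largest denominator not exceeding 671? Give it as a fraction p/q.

23904/647

√1365 = [36; 1, 17, 2, 17, 1, 72, …] (period length 6).
Convergents:
  p_0/q_0 = 36/1
  p_1/q_1 = 37/1
  p_2/q_2 = 665/18
  p_3/q_3 = 1367/37
  p_4/q_4 = 23904/647
  p_5/q_5 = 25271/684
q_4 = 647 ≤ 671 < 684 = q_5, so the answer is 23904/647.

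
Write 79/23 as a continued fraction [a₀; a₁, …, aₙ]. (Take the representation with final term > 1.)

79 = 3×23 + 10
23 = 2×10 + 3
10 = 3×3 + 1
3 = 3×1 + 0  (stop)
So 79/23 = [3; 2, 3, 3].

[3; 2, 3, 3]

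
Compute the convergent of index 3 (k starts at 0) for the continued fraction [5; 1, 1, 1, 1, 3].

Using pₖ = aₖpₖ₋₁ + pₖ₋₂, qₖ = aₖqₖ₋₁ + qₖ₋₂ (with p₋₁=1, p₋₂=0, q₋₁=0, q₋₂=1):
  k=0: a=5, p=5, q=1
  k=1: a=1, p=6, q=1
  k=2: a=1, p=11, q=2
  k=3: a=1, p=17, q=3

17/3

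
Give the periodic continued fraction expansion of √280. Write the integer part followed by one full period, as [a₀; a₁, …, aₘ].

a₀ = ⌊√280⌋ = 16.
With m₀=0, d₀=1 and mₖ₊₁ = dₖaₖ − mₖ, dₖ₊₁ = (n − mₖ₊₁²)/dₖ, aₖ₊₁ = ⌊(a₀+mₖ₊₁)/dₖ₊₁⌋:
  k=1: m=16, d=24, a=1
  k=2: m=8, d=9, a=2
  k=3: m=10, d=20, a=1
  k=4: m=10, d=9, a=2
  k=5: m=8, d=24, a=1
  k=6: m=16, d=1, a=32
d=1 and a=2a₀=32 at k=6, so the next step gives (m, d) = (16, 24) again — its k=1 value — and the period has length 6.

[16; 1, 2, 1, 2, 1, 32]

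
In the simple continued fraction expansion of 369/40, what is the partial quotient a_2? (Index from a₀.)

2

369 = 9·40 + 9   →  a_0 = 9
40 = 4·9 + 4   →  a_1 = 4
9 = 2·4 + 1   →  a_2 = 2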